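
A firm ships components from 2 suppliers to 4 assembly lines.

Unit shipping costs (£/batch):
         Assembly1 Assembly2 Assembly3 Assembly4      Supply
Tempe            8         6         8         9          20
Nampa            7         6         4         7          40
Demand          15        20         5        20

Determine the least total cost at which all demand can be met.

385

Optimal allocation:
  Tempe->Assembly2: 20 × £6 = £120
  Nampa->Assembly1: 15 × £7 = £105
  Nampa->Assembly3: 5 × £4 = £20
  Nampa->Assembly4: 20 × £7 = £140
Total = 120 + 105 + 20 + 140 = £385.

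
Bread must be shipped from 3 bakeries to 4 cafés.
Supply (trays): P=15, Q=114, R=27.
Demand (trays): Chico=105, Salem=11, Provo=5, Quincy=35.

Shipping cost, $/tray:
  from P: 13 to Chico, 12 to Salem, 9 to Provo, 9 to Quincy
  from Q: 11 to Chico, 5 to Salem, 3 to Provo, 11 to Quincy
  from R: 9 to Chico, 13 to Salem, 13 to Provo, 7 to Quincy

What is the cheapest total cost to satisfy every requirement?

A cheapest plan:
  P->Quincy: 15 trays
  Q->Chico: 98 trays
  Q->Salem: 11 trays
  Q->Provo: 5 trays
  R->Chico: 7 trays
  R->Quincy: 20 trays
Total cost = $1486.
(Supply check: P ships 15; Q ships 114; R ships 27.)

1486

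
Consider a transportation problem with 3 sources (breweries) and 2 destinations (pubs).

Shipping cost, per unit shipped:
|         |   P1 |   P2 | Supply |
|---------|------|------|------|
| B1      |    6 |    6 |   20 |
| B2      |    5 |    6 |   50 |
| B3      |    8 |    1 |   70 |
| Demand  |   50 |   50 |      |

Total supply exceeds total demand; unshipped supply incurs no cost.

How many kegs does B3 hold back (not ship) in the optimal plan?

20

Minimum-cost shipments:
  B2–P1: 50 kegs
  B3–P2: 50 kegs
Total cost = 300.
B3 ships 50 of its 70, leaving 20.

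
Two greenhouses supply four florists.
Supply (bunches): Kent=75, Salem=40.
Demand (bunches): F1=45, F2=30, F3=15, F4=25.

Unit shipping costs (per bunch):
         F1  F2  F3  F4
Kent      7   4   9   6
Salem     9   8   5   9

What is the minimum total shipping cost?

An optimal shipping plan:
  Kent→F1: 20 bunches
  Kent→F2: 30 bunches
  Kent→F4: 25 bunches
  Salem→F1: 25 bunches
  Salem→F3: 15 bunches
Total cost = 710.
(Supply check: Kent ships 75; Salem ships 40.)

710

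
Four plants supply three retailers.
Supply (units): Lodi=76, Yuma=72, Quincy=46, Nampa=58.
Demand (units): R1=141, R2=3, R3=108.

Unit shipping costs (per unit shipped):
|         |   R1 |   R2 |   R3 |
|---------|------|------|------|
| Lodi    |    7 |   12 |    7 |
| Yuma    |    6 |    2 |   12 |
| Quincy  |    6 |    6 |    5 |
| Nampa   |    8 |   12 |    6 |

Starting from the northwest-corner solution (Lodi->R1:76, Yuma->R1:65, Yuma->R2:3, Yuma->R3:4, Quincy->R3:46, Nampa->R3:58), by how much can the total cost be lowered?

Current plan cost = 76·7 + 65·6 + 3·2 + 4·12 + 46·5 + 58·6 = 1554.
Optimal plan:
  Lodi→R1: 72 × 7 = 504
  Lodi→R3: 4 × 7 = 28
  Yuma→R1: 69 × 6 = 414
  Yuma→R2: 3 × 2 = 6
  Quincy→R3: 46 × 5 = 230
  Nampa→R3: 58 × 6 = 348
Optimal cost = 1530.
Saving = 1554 − 1530 = 24.

24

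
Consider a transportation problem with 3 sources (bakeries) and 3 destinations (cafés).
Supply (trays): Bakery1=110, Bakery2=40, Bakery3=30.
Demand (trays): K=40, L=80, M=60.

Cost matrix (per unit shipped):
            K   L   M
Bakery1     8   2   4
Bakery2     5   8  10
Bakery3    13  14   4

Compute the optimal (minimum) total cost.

600

One minimum-cost allocation:
  Bakery1->L: 80 trays
  Bakery1->M: 30 trays
  Bakery2->K: 40 trays
  Bakery3->M: 30 trays
Total cost = 600.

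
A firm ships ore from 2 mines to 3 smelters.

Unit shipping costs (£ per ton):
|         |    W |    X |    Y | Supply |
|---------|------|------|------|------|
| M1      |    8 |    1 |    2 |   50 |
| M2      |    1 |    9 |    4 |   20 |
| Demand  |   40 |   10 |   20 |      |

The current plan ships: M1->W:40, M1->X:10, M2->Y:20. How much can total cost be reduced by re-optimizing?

Current plan cost = 40·8 + 10·1 + 20·4 = £410.
Optimal plan:
  M1->W: 20 × £8 = £160
  M1->X: 10 × £1 = £10
  M1->Y: 20 × £2 = £40
  M2->W: 20 × £1 = £20
Optimal cost = £230.
Saving = 410 − 230 = £180.

180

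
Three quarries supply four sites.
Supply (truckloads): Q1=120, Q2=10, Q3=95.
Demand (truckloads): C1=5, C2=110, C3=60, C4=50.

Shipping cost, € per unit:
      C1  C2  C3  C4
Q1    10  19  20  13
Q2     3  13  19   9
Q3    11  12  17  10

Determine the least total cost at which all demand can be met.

An optimal shipping plan:
  Q1–C2: 10 × €19 = €190
  Q1–C3: 60 × €20 = €1200
  Q1–C4: 50 × €13 = €650
  Q2–C1: 5 × €3 = €15
  Q2–C2: 5 × €13 = €65
  Q3–C2: 95 × €12 = €1140
Total = 190 + 1200 + 650 + 15 + 65 + 1140 = €3260.

3260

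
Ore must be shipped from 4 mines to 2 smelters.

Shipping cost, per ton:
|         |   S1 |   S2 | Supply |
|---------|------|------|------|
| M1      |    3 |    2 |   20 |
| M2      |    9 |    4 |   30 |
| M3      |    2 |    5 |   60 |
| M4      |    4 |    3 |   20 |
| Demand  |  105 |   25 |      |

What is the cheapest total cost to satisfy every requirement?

One minimum-cost allocation:
  M1–S1: 20 tons
  M2–S1: 5 tons
  M2–S2: 25 tons
  M3–S1: 60 tons
  M4–S1: 20 tons
Total cost = 405.

405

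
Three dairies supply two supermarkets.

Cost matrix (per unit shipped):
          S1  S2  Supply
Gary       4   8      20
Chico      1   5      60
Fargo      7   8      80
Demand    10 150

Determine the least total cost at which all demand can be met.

One minimum-cost allocation:
  Gary->S1: 10 × 4 = 40
  Gary->S2: 10 × 8 = 80
  Chico->S2: 60 × 5 = 300
  Fargo->S2: 80 × 8 = 640
Total = 40 + 80 + 300 + 640 = 1060.
(Supply check: Gary ships 20; Chico ships 60; Fargo ships 80.)

1060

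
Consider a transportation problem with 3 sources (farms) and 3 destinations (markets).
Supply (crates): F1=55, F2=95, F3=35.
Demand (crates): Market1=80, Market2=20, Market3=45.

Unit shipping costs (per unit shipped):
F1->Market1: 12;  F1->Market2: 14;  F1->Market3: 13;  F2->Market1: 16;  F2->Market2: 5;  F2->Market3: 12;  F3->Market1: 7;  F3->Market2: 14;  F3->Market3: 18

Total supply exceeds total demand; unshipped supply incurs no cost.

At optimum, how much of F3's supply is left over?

0

Minimum-cost shipments:
  F1->Market1: 45 × 12 = 540
  F2->Market2: 20 × 5 = 100
  F2->Market3: 45 × 12 = 540
  F3->Market1: 35 × 7 = 245
Total cost = 1425.
F3 ships 35 of its 35, leaving 0.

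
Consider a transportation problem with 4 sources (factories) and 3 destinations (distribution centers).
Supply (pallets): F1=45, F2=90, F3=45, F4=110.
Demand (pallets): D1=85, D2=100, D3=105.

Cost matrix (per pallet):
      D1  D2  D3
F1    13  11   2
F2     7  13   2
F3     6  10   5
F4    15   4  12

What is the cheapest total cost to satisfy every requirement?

1240

A cheapest plan:
  F1->D3: 45 × 2 = 90
  F2->D1: 30 × 7 = 210
  F2->D3: 60 × 2 = 120
  F3->D1: 45 × 6 = 270
  F4->D1: 10 × 15 = 150
  F4->D2: 100 × 4 = 400
Total = 90 + 210 + 120 + 270 + 150 + 400 = 1240.
(Supply check: F1 ships 45; F2 ships 90; F3 ships 45; F4 ships 110.)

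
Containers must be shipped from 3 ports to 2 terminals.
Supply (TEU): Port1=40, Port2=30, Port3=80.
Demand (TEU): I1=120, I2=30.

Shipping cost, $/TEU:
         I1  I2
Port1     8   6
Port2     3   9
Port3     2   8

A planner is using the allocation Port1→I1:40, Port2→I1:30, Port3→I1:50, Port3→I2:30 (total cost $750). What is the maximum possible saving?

Current plan cost = 40·8 + 30·3 + 50·2 + 30·8 = $750.
Optimal plan:
  Port1–I1: 10 TEU
  Port1–I2: 30 TEU
  Port2–I1: 30 TEU
  Port3–I1: 80 TEU
Optimal cost = $510.
Saving = 750 − 510 = $240.

240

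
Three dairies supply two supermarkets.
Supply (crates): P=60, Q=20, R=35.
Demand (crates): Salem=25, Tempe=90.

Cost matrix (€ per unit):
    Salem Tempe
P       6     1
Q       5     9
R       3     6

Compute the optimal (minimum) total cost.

Optimal allocation:
  P–Tempe: 60 crates
  Q–Salem: 20 crates
  R–Salem: 5 crates
  R–Tempe: 30 crates
Total cost = €355.
(Supply check: P ships 60; Q ships 20; R ships 35.)

355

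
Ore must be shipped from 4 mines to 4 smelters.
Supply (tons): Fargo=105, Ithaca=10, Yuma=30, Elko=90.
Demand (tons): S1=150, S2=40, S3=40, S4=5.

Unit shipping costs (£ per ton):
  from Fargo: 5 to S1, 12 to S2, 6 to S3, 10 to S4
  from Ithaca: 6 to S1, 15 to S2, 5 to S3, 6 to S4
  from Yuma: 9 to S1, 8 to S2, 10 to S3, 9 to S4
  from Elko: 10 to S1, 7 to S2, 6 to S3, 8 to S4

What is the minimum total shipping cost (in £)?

1465

One minimum-cost allocation:
  Fargo to S1: 105 × £5 = £525
  Ithaca to S1: 10 × £6 = £60
  Yuma to S1: 30 × £9 = £270
  Elko to S1: 5 × £10 = £50
  Elko to S2: 40 × £7 = £280
  Elko to S3: 40 × £6 = £240
  Elko to S4: 5 × £8 = £40
Total = 525 + 60 + 270 + 50 + 280 + 240 + 40 = £1465.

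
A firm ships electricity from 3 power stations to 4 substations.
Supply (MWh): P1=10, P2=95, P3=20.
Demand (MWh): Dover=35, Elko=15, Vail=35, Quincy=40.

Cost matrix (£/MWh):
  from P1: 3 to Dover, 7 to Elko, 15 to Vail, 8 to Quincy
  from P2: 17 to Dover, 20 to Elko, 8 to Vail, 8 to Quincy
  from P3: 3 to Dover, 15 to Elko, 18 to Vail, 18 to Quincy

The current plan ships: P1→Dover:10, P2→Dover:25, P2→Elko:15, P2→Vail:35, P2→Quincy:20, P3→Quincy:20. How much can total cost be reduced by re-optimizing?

Current plan cost = 10·3 + 25·17 + 15·20 + 35·8 + 20·8 + 20·18 = £1555.
Optimal plan:
  P1–Dover: 10 × £3 = £30
  P2–Dover: 5 × £17 = £85
  P2–Elko: 15 × £20 = £300
  P2–Vail: 35 × £8 = £280
  P2–Quincy: 40 × £8 = £320
  P3–Dover: 20 × £3 = £60
Optimal cost = £1075.
Saving = 1555 − 1075 = £480.

480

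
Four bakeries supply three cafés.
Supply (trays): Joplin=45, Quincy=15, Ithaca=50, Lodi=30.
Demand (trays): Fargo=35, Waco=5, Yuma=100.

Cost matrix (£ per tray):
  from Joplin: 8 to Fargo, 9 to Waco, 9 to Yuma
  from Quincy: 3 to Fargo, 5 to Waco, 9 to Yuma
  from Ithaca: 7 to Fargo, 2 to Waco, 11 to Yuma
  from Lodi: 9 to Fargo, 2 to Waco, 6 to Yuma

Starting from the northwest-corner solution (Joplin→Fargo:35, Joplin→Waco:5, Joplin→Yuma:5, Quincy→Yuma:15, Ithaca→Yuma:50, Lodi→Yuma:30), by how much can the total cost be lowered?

Current plan cost = 35·8 + 5·9 + 5·9 + 15·9 + 50·11 + 30·6 = £1235.
Optimal plan:
  Joplin->Yuma: 45 × £9 = £405
  Quincy->Fargo: 15 × £3 = £45
  Ithaca->Fargo: 20 × £7 = £140
  Ithaca->Waco: 5 × £2 = £10
  Ithaca->Yuma: 25 × £11 = £275
  Lodi->Yuma: 30 × £6 = £180
Optimal cost = £1055.
Saving = 1235 − 1055 = £180.

180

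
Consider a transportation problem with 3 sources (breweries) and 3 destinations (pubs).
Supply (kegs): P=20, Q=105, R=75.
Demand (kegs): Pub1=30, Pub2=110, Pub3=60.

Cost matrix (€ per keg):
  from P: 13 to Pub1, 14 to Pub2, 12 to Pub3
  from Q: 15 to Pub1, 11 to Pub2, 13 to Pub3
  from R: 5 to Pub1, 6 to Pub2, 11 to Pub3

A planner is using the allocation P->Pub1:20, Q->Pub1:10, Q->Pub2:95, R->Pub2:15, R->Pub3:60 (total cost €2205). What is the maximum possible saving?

Current plan cost = 20·13 + 10·15 + 95·11 + 15·6 + 60·11 = €2205.
Optimal plan:
  P to Pub3: 20 kegs
  Q to Pub2: 65 kegs
  Q to Pub3: 40 kegs
  R to Pub1: 30 kegs
  R to Pub2: 45 kegs
Optimal cost = €1895.
Saving = 2205 − 1895 = €310.

310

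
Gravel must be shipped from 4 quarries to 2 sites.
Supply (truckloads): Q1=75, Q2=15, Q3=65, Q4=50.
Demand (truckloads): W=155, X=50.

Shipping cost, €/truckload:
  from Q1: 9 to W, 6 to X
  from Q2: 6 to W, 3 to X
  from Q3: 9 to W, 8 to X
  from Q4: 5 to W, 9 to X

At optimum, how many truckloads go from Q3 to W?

Solving gives:
  Q1 to W: 25 × €9 = €225
  Q1 to X: 50 × €6 = €300
  Q2 to W: 15 × €6 = €90
  Q3 to W: 65 × €9 = €585
  Q4 to W: 50 × €5 = €250
Total cost = €1450.
So Q3→W carries 65 truckloads.

65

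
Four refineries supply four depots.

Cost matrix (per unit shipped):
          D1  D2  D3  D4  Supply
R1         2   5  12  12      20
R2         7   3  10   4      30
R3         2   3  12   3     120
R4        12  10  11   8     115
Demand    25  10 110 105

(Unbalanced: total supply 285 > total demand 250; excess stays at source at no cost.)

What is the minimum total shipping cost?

An optimal shipping plan:
  R1–D1: 20 × 2 = 40
  R2–D3: 30 × 10 = 300
  R3–D1: 5 × 2 = 10
  R3–D2: 10 × 3 = 30
  R3–D4: 105 × 3 = 315
  R4–D3: 80 × 11 = 880
Total = 40 + 300 + 10 + 30 + 315 + 880 = 1575.

1575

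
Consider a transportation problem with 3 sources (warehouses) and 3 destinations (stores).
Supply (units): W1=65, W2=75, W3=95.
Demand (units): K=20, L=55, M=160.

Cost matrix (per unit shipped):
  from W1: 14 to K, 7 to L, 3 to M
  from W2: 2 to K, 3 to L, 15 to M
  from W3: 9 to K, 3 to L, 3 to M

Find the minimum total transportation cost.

One minimum-cost allocation:
  W1->M: 65 units
  W2->K: 20 units
  W2->L: 55 units
  W3->M: 95 units
Total cost = 685.

685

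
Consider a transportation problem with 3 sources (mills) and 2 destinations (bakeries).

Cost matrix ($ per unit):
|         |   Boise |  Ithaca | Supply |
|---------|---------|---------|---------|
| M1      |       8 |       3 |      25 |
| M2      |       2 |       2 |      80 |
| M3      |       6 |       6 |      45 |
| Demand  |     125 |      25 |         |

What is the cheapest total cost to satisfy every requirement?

505

One minimum-cost allocation:
  M1 to Ithaca: 25 × $3 = $75
  M2 to Boise: 80 × $2 = $160
  M3 to Boise: 45 × $6 = $270
Total = 75 + 160 + 270 = $505.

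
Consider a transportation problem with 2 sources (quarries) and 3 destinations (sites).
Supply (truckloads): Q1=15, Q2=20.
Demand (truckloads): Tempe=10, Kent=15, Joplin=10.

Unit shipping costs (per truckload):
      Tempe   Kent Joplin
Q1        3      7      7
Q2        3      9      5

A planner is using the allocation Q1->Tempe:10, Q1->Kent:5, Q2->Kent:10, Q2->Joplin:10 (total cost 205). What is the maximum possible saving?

20

Current plan cost = 10·3 + 5·7 + 10·9 + 10·5 = 205.
Optimal plan:
  Q1->Kent: 15 truckloads
  Q2->Tempe: 10 truckloads
  Q2->Joplin: 10 truckloads
Optimal cost = 185.
Saving = 205 − 185 = 20.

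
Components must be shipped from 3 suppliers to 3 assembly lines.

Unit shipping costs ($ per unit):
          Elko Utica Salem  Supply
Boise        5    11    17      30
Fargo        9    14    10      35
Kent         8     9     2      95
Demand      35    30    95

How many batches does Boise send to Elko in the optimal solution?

The minimum-cost plan:
  Boise→Elko: 30 batches
  Fargo→Elko: 5 batches
  Fargo→Utica: 30 batches
  Kent→Salem: 95 batches
Total cost = $805.
So Boise→Elko carries 30 batches.

30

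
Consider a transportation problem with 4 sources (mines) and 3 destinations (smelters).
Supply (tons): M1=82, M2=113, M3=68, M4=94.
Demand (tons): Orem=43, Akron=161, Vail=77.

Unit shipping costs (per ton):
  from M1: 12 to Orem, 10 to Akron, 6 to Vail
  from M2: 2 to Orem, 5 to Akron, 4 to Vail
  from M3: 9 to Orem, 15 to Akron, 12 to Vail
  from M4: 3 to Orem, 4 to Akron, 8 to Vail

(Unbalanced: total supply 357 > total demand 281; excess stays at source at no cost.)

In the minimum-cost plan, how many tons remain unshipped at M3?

An optimal plan:
  M1 to Vail: 74 × 6 = 444
  M2 to Orem: 43 × 2 = 86
  M2 to Akron: 67 × 5 = 335
  M2 to Vail: 3 × 4 = 12
  M4 to Akron: 94 × 4 = 376
Total cost = 1253.
M3 ships 0 of its 68, leaving 68.

68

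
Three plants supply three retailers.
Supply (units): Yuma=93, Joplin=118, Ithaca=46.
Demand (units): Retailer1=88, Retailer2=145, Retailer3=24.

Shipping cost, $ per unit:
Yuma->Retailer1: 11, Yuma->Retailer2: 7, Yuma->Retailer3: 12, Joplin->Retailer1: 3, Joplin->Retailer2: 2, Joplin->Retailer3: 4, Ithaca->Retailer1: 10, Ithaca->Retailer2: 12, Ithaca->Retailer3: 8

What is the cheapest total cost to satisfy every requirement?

Optimal allocation:
  Yuma→Retailer2: 93 × $7 = $651
  Joplin→Retailer1: 66 × $3 = $198
  Joplin→Retailer2: 52 × $2 = $104
  Ithaca→Retailer1: 22 × $10 = $220
  Ithaca→Retailer3: 24 × $8 = $192
Total = 651 + 198 + 104 + 220 + 192 = $1365.
(Supply check: Yuma ships 93; Joplin ships 118; Ithaca ships 46.)

1365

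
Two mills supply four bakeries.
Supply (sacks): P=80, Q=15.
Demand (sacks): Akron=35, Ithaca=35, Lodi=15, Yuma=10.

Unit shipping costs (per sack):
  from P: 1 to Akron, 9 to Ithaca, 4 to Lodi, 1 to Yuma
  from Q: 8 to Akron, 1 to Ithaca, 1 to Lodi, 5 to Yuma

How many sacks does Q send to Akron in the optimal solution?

0

The minimum-cost plan:
  P–Akron: 35 × 1 = 35
  P–Ithaca: 20 × 9 = 180
  P–Lodi: 15 × 4 = 60
  P–Yuma: 10 × 1 = 10
  Q–Ithaca: 15 × 1 = 15
Total cost = 300.
The route Q→Akron is not used.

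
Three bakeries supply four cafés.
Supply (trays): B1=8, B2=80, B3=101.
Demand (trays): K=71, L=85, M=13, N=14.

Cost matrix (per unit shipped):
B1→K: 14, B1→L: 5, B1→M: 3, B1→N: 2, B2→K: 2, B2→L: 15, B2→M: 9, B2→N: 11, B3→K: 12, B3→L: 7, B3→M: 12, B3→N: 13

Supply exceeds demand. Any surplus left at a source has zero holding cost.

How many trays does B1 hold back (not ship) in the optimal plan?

Minimum-cost shipments:
  B1 to N: 8 × 2 = 16
  B2 to K: 71 × 2 = 142
  B2 to M: 9 × 9 = 81
  B3 to L: 85 × 7 = 595
  B3 to M: 4 × 12 = 48
  B3 to N: 6 × 13 = 78
Total cost = 960.
B1 ships 8 of its 8, leaving 0.

0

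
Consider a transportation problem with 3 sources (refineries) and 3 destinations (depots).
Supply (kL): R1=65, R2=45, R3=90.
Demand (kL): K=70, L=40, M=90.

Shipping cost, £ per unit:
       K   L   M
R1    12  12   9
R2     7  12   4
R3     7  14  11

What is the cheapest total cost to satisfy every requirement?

1595

Optimal allocation:
  R1–L: 20 × £12 = £240
  R1–M: 45 × £9 = £405
  R2–M: 45 × £4 = £180
  R3–K: 70 × £7 = £490
  R3–L: 20 × £14 = £280
Total = 240 + 405 + 180 + 490 + 280 = £1595.
(Supply check: R1 ships 65; R2 ships 45; R3 ships 90.)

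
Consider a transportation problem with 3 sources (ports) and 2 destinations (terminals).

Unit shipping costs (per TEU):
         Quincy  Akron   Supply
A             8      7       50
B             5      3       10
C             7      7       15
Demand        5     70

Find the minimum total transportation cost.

A cheapest plan:
  A–Akron: 50 × 7 = 350
  B–Akron: 10 × 3 = 30
  C–Quincy: 5 × 7 = 35
  C–Akron: 10 × 7 = 70
Total = 350 + 30 + 35 + 70 = 485.

485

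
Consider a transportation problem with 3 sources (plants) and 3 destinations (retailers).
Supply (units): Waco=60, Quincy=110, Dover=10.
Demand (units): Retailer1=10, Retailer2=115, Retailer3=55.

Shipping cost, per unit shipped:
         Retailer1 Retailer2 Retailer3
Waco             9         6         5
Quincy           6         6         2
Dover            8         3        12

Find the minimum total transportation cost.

830

One minimum-cost allocation:
  Waco–Retailer2: 60 units
  Quincy–Retailer1: 10 units
  Quincy–Retailer2: 45 units
  Quincy–Retailer3: 55 units
  Dover–Retailer2: 10 units
Total cost = 830.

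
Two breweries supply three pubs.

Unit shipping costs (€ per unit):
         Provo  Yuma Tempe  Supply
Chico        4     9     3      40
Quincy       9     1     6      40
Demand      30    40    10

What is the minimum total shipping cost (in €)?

An optimal shipping plan:
  Chico->Provo: 30 × €4 = €120
  Chico->Tempe: 10 × €3 = €30
  Quincy->Yuma: 40 × €1 = €40
Total = 120 + 30 + 40 = €190.
(Supply check: Chico ships 40; Quincy ships 40.)

190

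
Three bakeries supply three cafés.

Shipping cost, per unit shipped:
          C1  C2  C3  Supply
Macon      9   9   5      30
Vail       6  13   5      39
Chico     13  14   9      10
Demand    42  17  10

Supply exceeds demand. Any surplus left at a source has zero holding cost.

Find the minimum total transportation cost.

One minimum-cost allocation:
  Macon->C1: 3 × 9 = 27
  Macon->C2: 17 × 9 = 153
  Macon->C3: 10 × 5 = 50
  Vail->C1: 39 × 6 = 234
Total = 27 + 153 + 50 + 234 = 464.
(Supply check: Macon ships 30; Vail ships 39; Chico ships 0.)

464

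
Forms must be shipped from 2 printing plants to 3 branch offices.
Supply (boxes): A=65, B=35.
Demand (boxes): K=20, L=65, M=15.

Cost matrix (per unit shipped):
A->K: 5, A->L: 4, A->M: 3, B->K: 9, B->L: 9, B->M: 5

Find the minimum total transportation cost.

515

One minimum-cost allocation:
  A→L: 65 boxes
  B→K: 20 boxes
  B→M: 15 boxes
Total cost = 515.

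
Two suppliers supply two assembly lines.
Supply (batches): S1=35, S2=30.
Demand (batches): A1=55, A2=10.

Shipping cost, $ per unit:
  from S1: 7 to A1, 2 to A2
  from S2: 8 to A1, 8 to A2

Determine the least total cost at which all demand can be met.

435

One minimum-cost allocation:
  S1–A1: 25 × $7 = $175
  S1–A2: 10 × $2 = $20
  S2–A1: 30 × $8 = $240
Total = 175 + 20 + 240 = $435.
(Supply check: S1 ships 35; S2 ships 30.)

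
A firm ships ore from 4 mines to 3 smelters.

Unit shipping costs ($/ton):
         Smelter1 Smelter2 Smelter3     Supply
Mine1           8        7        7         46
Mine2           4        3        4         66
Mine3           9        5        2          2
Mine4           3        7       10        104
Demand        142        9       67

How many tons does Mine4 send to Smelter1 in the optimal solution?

Solving gives:
  Mine1->Smelter3: 46 × $7 = $322
  Mine2->Smelter1: 38 × $4 = $152
  Mine2->Smelter2: 9 × $3 = $27
  Mine2->Smelter3: 19 × $4 = $76
  Mine3->Smelter3: 2 × $2 = $4
  Mine4->Smelter1: 104 × $3 = $312
Total cost = $893.
So Mine4→Smelter1 carries 104 tons.

104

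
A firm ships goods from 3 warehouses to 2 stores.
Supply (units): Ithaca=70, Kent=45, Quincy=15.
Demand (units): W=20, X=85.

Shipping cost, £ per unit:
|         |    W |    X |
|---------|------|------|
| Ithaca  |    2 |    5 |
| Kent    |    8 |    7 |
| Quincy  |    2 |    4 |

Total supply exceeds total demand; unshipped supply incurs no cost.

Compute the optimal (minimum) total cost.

Optimal allocation:
  Ithaca→W: 20 × £2 = £40
  Ithaca→X: 50 × £5 = £250
  Kent→X: 20 × £7 = £140
  Quincy→X: 15 × £4 = £60
Total = 40 + 250 + 140 + 60 = £490.
(Supply check: Ithaca ships 70; Kent ships 20; Quincy ships 15.)

490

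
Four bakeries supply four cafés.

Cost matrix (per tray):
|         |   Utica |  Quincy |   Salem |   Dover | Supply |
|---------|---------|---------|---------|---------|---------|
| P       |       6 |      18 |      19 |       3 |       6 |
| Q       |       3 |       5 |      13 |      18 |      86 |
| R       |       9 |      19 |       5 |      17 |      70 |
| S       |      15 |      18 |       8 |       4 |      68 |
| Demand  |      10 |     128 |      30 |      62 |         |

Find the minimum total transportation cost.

Optimal allocation:
  P to Utica: 6 trays
  Q to Quincy: 86 trays
  R to Utica: 4 trays
  R to Quincy: 36 trays
  R to Salem: 30 trays
  S to Quincy: 6 trays
  S to Dover: 62 trays
Total cost = 1692.
(Supply check: P ships 6; Q ships 86; R ships 70; S ships 68.)

1692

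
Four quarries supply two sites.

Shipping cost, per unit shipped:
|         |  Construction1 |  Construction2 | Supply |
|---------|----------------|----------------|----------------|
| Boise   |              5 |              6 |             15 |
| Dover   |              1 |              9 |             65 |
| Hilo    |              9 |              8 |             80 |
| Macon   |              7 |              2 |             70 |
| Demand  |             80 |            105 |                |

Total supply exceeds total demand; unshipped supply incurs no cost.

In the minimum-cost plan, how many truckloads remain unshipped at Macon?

Minimum-cost shipments:
  Boise–Construction1: 15 × 5 = 75
  Dover–Construction1: 65 × 1 = 65
  Hilo–Construction2: 35 × 8 = 280
  Macon–Construction2: 70 × 2 = 140
Total cost = 560.
Macon ships 70 of its 70, leaving 0.

0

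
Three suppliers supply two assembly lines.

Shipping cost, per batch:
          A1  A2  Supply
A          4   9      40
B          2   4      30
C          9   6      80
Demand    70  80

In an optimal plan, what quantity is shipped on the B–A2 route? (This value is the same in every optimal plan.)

0

The minimum-cost plan:
  A–A1: 40 × 4 = 160
  B–A1: 30 × 2 = 60
  C–A2: 80 × 6 = 480
Total cost = 700.
The route B→A2 is not used.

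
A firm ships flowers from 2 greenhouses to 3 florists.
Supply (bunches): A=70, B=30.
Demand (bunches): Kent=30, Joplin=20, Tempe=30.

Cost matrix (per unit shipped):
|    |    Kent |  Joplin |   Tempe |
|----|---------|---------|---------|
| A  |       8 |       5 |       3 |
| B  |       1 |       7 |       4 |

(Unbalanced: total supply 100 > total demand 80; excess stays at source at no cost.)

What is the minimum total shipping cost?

A cheapest plan:
  A->Joplin: 20 × 5 = 100
  A->Tempe: 30 × 3 = 90
  B->Kent: 30 × 1 = 30
Total = 100 + 90 + 30 = 220.

220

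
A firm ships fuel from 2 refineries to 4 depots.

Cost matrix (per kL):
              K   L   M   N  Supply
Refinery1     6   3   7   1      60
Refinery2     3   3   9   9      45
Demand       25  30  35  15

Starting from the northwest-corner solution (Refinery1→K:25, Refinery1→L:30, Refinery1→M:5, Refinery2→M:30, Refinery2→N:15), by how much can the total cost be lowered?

255

Current plan cost = 25·6 + 30·3 + 5·7 + 30·9 + 15·9 = 680.
Optimal plan:
  Refinery1->L: 10 × 3 = 30
  Refinery1->M: 35 × 7 = 245
  Refinery1->N: 15 × 1 = 15
  Refinery2->K: 25 × 3 = 75
  Refinery2->L: 20 × 3 = 60
Optimal cost = 425.
Saving = 680 − 425 = 255.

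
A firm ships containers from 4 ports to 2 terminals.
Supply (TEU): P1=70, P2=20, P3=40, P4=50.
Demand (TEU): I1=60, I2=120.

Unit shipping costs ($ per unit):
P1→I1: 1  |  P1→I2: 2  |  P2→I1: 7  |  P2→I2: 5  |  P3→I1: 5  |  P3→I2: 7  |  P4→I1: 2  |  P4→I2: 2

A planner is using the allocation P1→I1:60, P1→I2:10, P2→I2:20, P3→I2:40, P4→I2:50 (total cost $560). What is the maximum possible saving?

Current plan cost = 60·1 + 10·2 + 20·5 + 40·7 + 50·2 = $560.
Optimal plan:
  P1->I1: 20 × $1 = $20
  P1->I2: 50 × $2 = $100
  P2->I2: 20 × $5 = $100
  P3->I1: 40 × $5 = $200
  P4->I2: 50 × $2 = $100
Optimal cost = $520.
Saving = 560 − 520 = $40.

40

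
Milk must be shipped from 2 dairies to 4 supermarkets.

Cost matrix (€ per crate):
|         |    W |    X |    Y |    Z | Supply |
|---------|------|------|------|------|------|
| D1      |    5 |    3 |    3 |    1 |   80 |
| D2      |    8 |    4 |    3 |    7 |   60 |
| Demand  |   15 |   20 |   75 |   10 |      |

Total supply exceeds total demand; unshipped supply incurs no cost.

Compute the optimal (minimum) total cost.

370

An optimal shipping plan:
  D1->W: 15 crates
  D1->X: 20 crates
  D1->Y: 15 crates
  D1->Z: 10 crates
  D2->Y: 60 crates
Total cost = €370.
(Supply check: D1 ships 60; D2 ships 60.)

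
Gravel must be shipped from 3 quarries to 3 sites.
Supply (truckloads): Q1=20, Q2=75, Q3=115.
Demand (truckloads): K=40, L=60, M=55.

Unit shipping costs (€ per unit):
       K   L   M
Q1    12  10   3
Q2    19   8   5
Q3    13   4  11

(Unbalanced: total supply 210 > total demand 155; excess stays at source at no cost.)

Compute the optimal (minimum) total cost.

995

Optimal allocation:
  Q1->M: 20 × €3 = €60
  Q2->M: 35 × €5 = €175
  Q3->K: 40 × €13 = €520
  Q3->L: 60 × €4 = €240
Total = 60 + 175 + 520 + 240 = €995.
(Supply check: Q1 ships 20; Q2 ships 35; Q3 ships 100.)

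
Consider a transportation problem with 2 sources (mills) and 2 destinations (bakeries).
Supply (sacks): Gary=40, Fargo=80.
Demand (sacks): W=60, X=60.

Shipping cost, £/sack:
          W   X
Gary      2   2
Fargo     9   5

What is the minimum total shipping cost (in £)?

Optimal allocation:
  Gary to W: 40 sacks
  Fargo to W: 20 sacks
  Fargo to X: 60 sacks
Total cost = £560.
(Supply check: Gary ships 40; Fargo ships 80.)

560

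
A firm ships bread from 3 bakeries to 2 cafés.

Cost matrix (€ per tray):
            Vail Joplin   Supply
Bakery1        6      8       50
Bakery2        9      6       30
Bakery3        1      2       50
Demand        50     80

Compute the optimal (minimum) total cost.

580

One minimum-cost allocation:
  Bakery1→Vail: 50 × €6 = €300
  Bakery2→Joplin: 30 × €6 = €180
  Bakery3→Joplin: 50 × €2 = €100
Total = 300 + 180 + 100 = €580.
(Supply check: Bakery1 ships 50; Bakery2 ships 30; Bakery3 ships 50.)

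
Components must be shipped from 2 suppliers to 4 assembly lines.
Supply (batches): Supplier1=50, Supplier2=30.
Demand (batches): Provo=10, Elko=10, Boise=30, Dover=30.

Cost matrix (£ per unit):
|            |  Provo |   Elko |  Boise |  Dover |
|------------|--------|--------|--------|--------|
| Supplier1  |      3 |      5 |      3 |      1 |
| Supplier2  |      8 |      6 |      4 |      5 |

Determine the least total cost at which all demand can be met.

An optimal shipping plan:
  Supplier1–Provo: 10 × £3 = £30
  Supplier1–Elko: 10 × £5 = £50
  Supplier1–Dover: 30 × £1 = £30
  Supplier2–Boise: 30 × £4 = £120
Total = 30 + 50 + 30 + 120 = £230.

230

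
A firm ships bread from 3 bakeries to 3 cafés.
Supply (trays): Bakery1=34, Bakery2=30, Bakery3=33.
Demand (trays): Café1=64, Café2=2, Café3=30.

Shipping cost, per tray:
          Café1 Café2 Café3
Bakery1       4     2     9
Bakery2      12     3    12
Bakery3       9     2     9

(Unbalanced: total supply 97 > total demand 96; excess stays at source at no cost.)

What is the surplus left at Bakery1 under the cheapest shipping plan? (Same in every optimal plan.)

An optimal plan:
  Bakery1–Café1: 34 trays
  Bakery2–Café1: 27 trays
  Bakery2–Café2: 2 trays
  Bakery3–Café1: 3 trays
  Bakery3–Café3: 30 trays
Total cost = 763.
Bakery1 ships 34 of its 34, leaving 0.

0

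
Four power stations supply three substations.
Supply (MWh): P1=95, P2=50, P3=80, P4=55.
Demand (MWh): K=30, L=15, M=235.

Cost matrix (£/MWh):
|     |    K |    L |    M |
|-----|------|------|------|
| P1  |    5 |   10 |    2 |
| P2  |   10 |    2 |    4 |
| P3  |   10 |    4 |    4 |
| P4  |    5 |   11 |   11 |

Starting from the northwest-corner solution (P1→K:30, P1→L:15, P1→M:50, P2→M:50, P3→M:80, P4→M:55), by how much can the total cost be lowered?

Current plan cost = 30·5 + 15·10 + 50·2 + 50·4 + 80·4 + 55·11 = £1525.
Optimal plan:
  P1->M: 95 × £2 = £190
  P2->L: 15 × £2 = £30
  P2->M: 35 × £4 = £140
  P3->M: 80 × £4 = £320
  P4->K: 30 × £5 = £150
  P4->M: 25 × £11 = £275
Optimal cost = £1105.
Saving = 1525 − 1105 = £420.

420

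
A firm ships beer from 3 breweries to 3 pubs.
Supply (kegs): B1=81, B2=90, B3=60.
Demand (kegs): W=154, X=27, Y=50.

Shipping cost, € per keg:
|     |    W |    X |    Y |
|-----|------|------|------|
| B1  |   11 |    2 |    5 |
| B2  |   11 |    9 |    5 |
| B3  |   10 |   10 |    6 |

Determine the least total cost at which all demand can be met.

1938

An optimal shipping plan:
  B1–W: 4 × €11 = €44
  B1–X: 27 × €2 = €54
  B1–Y: 50 × €5 = €250
  B2–W: 90 × €11 = €990
  B3–W: 60 × €10 = €600
Total = 44 + 54 + 250 + 990 + 600 = €1938.
(Supply check: B1 ships 81; B2 ships 90; B3 ships 60.)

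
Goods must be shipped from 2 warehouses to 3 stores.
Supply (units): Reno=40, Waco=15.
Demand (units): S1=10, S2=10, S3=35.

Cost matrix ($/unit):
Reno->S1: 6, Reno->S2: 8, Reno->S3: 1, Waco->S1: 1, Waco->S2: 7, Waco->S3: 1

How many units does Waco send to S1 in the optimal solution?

Solving gives:
  Reno->S2: 5 × $8 = $40
  Reno->S3: 35 × $1 = $35
  Waco->S1: 10 × $1 = $10
  Waco->S2: 5 × $7 = $35
Total cost = $120.
So Waco→S1 carries 10 units.

10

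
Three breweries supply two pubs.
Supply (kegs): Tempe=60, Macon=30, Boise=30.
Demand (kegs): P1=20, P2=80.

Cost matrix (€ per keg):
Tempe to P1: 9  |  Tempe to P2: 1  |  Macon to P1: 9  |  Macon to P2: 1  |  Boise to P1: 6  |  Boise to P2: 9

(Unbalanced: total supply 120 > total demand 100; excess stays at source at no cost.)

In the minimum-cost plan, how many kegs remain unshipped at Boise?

Minimum-cost shipments:
  Tempe to P2: 60 × €1 = €60
  Macon to P2: 20 × €1 = €20
  Boise to P1: 20 × €6 = €120
Total cost = €200.
Boise ships 20 of its 30, leaving 10.

10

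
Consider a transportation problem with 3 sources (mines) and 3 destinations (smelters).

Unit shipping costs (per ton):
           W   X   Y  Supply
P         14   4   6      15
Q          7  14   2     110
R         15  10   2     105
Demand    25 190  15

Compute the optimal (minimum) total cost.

Optimal allocation:
  P->X: 15 × 4 = 60
  Q->W: 25 × 7 = 175
  Q->X: 70 × 14 = 980
  Q->Y: 15 × 2 = 30
  R->X: 105 × 10 = 1050
Total = 60 + 175 + 980 + 30 + 1050 = 2295.

2295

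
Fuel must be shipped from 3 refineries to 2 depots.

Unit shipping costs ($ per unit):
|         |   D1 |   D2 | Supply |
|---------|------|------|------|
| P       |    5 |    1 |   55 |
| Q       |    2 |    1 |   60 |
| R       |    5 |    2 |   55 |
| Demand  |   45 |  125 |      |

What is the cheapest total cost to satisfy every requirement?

270

A cheapest plan:
  P–D2: 55 × $1 = $55
  Q–D1: 45 × $2 = $90
  Q–D2: 15 × $1 = $15
  R–D2: 55 × $2 = $110
Total = 55 + 90 + 15 + 110 = $270.
(Supply check: P ships 55; Q ships 60; R ships 55.)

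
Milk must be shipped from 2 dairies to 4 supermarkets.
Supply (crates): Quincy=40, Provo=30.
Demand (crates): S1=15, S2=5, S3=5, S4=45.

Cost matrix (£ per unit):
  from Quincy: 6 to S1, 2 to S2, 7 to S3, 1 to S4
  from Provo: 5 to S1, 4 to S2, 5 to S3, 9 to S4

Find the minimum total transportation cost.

A cheapest plan:
  Quincy to S4: 40 crates
  Provo to S1: 15 crates
  Provo to S2: 5 crates
  Provo to S3: 5 crates
  Provo to S4: 5 crates
Total cost = £205.
(Supply check: Quincy ships 40; Provo ships 30.)

205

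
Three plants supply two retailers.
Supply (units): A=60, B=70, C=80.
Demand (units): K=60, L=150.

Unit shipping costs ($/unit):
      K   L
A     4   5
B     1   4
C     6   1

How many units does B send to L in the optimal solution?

Optimal shipments:
  A->L: 60 × $5 = $300
  B->K: 60 × $1 = $60
  B->L: 10 × $4 = $40
  C->L: 80 × $1 = $80
Total cost = $480.
So B→L carries 10 units.

10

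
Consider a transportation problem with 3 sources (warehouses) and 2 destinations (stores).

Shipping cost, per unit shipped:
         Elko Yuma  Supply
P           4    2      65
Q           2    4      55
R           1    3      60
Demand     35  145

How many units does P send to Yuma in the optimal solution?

65

The minimum-cost plan:
  P to Yuma: 65 units
  Q to Elko: 35 units
  Q to Yuma: 20 units
  R to Yuma: 60 units
Total cost = 460.
So P→Yuma carries 65 units.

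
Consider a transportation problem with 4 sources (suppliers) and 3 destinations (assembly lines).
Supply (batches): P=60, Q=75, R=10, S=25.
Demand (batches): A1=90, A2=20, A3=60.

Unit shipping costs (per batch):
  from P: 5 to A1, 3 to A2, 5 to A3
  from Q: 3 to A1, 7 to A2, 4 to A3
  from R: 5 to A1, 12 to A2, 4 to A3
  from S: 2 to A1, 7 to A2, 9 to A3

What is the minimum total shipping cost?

585

An optimal shipping plan:
  P→A2: 20 × 3 = 60
  P→A3: 40 × 5 = 200
  Q→A1: 65 × 3 = 195
  Q→A3: 10 × 4 = 40
  R→A3: 10 × 4 = 40
  S→A1: 25 × 2 = 50
Total = 60 + 200 + 195 + 40 + 40 + 50 = 585.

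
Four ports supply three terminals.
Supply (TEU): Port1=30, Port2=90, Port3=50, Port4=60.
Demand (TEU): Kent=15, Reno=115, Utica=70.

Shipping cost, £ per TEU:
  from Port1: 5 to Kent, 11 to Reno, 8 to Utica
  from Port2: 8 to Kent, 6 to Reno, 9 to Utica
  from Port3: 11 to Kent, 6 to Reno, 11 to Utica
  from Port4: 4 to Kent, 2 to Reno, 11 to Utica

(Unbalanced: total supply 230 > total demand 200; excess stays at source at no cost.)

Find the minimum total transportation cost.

One minimum-cost allocation:
  Port1–Kent: 15 × £5 = £75
  Port1–Utica: 15 × £8 = £120
  Port2–Reno: 5 × £6 = £30
  Port2–Utica: 55 × £9 = £495
  Port3–Reno: 50 × £6 = £300
  Port4–Reno: 60 × £2 = £120
Total = 75 + 120 + 30 + 495 + 300 + 120 = £1140.

1140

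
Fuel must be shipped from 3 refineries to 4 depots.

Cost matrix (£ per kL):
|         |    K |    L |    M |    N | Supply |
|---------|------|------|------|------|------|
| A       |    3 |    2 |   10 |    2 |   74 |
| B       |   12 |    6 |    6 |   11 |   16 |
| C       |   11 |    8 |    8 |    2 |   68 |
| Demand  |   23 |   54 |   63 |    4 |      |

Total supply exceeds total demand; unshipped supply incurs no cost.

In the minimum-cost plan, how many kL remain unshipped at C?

14

Minimum-cost shipments:
  A–K: 23 kL
  A–L: 51 kL
  B–L: 3 kL
  B–M: 13 kL
  C–M: 50 kL
  C–N: 4 kL
Total cost = £675.
C ships 54 of its 68, leaving 14.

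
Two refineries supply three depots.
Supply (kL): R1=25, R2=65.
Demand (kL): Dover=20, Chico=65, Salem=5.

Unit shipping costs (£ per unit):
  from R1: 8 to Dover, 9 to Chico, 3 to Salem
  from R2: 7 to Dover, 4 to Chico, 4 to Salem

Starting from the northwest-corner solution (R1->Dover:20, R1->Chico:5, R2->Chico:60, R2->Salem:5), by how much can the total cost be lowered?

Current plan cost = 20·8 + 5·9 + 60·4 + 5·4 = £465.
Optimal plan:
  R1 to Dover: 20 × £8 = £160
  R1 to Salem: 5 × £3 = £15
  R2 to Chico: 65 × £4 = £260
Optimal cost = £435.
Saving = 465 − 435 = £30.

30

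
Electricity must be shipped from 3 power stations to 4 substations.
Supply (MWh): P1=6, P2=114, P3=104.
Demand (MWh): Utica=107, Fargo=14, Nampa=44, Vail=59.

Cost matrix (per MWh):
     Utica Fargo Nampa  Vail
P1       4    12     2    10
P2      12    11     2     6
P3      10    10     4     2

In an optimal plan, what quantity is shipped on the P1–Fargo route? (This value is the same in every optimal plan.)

0

Optimal shipments:
  P1 to Utica: 6 × 4 = 24
  P2 to Utica: 56 × 12 = 672
  P2 to Fargo: 14 × 11 = 154
  P2 to Nampa: 44 × 2 = 88
  P3 to Utica: 45 × 10 = 450
  P3 to Vail: 59 × 2 = 118
Total cost = 1506.
The route P1→Fargo is not used.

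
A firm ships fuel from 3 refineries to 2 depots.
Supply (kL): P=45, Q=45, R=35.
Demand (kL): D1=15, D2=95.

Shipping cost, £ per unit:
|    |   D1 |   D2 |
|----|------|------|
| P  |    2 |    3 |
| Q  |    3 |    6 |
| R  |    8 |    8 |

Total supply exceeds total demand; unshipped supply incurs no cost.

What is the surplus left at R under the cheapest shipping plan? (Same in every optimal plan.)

15

An optimal plan:
  P->D2: 45 × £3 = £135
  Q->D1: 15 × £3 = £45
  Q->D2: 30 × £6 = £180
  R->D2: 20 × £8 = £160
Total cost = £520.
R ships 20 of its 35, leaving 15.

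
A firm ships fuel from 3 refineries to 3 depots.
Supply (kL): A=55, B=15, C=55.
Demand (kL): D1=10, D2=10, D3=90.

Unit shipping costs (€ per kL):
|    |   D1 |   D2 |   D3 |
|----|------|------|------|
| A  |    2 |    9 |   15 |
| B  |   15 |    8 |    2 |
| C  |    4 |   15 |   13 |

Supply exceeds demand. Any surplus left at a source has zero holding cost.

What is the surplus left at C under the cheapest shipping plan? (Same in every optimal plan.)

0

An optimal plan:
  A→D1: 10 × €2 = €20
  A→D2: 10 × €9 = €90
  A→D3: 20 × €15 = €300
  B→D3: 15 × €2 = €30
  C→D3: 55 × €13 = €715
Total cost = €1155.
C ships 55 of its 55, leaving 0.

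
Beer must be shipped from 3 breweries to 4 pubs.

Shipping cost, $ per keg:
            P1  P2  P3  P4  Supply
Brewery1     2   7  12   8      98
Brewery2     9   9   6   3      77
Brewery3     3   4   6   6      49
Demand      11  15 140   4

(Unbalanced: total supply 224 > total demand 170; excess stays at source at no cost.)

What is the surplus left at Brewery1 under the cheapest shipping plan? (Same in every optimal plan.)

An optimal plan:
  Brewery1→P1: 11 × $2 = $22
  Brewery1→P2: 15 × $7 = $105
  Brewery1→P3: 14 × $12 = $168
  Brewery1→P4: 4 × $8 = $32
  Brewery2→P3: 77 × $6 = $462
  Brewery3→P3: 49 × $6 = $294
Total cost = $1083.
Brewery1 ships 44 of its 98, leaving 54.

54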